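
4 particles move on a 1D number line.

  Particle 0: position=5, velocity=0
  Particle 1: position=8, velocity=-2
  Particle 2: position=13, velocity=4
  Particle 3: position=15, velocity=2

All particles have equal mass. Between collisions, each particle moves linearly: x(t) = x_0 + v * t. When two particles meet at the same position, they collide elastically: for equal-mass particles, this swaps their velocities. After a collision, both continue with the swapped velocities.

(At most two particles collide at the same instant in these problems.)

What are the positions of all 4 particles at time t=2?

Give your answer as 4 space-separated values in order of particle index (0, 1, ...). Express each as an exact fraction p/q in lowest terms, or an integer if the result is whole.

Collision at t=1: particles 2 and 3 swap velocities; positions: p0=5 p1=6 p2=17 p3=17; velocities now: v0=0 v1=-2 v2=2 v3=4
Collision at t=3/2: particles 0 and 1 swap velocities; positions: p0=5 p1=5 p2=18 p3=19; velocities now: v0=-2 v1=0 v2=2 v3=4
Advance to t=2 (no further collisions before then); velocities: v0=-2 v1=0 v2=2 v3=4; positions = 4 5 19 21

Answer: 4 5 19 21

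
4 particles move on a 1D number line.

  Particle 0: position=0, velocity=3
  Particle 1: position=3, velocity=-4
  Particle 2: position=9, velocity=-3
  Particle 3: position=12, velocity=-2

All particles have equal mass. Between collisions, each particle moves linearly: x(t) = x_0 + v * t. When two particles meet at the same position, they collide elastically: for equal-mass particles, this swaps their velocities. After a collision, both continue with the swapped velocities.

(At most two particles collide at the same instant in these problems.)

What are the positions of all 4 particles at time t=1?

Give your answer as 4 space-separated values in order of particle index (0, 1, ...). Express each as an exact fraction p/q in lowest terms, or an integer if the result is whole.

Collision at t=3/7: particles 0 and 1 swap velocities; positions: p0=9/7 p1=9/7 p2=54/7 p3=78/7; velocities now: v0=-4 v1=3 v2=-3 v3=-2
Advance to t=1 (no further collisions before then); velocities: v0=-4 v1=3 v2=-3 v3=-2; positions = -1 3 6 10

Answer: -1 3 6 10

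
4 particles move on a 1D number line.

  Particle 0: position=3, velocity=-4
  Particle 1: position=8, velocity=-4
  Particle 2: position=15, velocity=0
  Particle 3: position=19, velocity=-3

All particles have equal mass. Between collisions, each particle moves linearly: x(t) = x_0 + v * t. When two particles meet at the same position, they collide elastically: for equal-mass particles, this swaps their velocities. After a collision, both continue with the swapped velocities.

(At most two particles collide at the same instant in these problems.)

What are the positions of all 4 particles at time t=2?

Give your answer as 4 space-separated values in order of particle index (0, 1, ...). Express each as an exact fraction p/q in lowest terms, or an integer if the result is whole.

Answer: -5 0 13 15

Derivation:
Collision at t=4/3: particles 2 and 3 swap velocities; positions: p0=-7/3 p1=8/3 p2=15 p3=15; velocities now: v0=-4 v1=-4 v2=-3 v3=0
Advance to t=2 (no further collisions before then); velocities: v0=-4 v1=-4 v2=-3 v3=0; positions = -5 0 13 15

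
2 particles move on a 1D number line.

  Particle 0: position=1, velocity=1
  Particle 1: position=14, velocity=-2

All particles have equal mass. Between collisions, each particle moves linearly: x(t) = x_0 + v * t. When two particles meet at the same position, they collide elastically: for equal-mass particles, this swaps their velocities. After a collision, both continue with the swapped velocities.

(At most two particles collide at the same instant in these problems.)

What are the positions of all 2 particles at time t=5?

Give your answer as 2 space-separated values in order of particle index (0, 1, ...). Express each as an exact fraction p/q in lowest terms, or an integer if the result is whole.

Collision at t=13/3: particles 0 and 1 swap velocities; positions: p0=16/3 p1=16/3; velocities now: v0=-2 v1=1
Advance to t=5 (no further collisions before then); velocities: v0=-2 v1=1; positions = 4 6

Answer: 4 6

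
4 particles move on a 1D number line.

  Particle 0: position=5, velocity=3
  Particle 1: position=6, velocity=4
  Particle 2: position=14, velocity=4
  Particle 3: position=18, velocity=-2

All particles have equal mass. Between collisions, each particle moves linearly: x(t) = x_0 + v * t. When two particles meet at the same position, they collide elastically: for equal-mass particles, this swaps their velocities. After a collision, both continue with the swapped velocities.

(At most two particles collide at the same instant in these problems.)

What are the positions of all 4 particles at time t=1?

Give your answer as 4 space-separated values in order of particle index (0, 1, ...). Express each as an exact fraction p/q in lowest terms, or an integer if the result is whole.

Collision at t=2/3: particles 2 and 3 swap velocities; positions: p0=7 p1=26/3 p2=50/3 p3=50/3; velocities now: v0=3 v1=4 v2=-2 v3=4
Advance to t=1 (no further collisions before then); velocities: v0=3 v1=4 v2=-2 v3=4; positions = 8 10 16 18

Answer: 8 10 16 18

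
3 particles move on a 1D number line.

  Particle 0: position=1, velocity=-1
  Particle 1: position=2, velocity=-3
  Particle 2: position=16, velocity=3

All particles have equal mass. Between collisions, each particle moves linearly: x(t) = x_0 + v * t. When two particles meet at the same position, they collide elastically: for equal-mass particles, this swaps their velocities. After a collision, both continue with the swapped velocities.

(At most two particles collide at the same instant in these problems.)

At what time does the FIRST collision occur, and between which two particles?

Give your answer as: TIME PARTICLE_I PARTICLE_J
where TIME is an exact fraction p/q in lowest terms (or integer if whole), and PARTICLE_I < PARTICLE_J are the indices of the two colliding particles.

Answer: 1/2 0 1

Derivation:
Pair (0,1): pos 1,2 vel -1,-3 -> gap=1, closing at 2/unit, collide at t=1/2
Pair (1,2): pos 2,16 vel -3,3 -> not approaching (rel speed -6 <= 0)
Earliest collision: t=1/2 between 0 and 1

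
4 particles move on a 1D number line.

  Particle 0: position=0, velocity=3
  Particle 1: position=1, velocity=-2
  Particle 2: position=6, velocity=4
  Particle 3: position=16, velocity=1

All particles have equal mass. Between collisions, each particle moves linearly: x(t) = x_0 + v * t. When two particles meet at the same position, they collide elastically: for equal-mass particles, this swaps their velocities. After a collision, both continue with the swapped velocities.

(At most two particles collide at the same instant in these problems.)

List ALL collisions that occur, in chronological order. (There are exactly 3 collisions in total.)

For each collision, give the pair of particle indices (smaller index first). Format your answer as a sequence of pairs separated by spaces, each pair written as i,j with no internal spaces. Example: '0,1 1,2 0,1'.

Answer: 0,1 2,3 1,2

Derivation:
Collision at t=1/5: particles 0 and 1 swap velocities; positions: p0=3/5 p1=3/5 p2=34/5 p3=81/5; velocities now: v0=-2 v1=3 v2=4 v3=1
Collision at t=10/3: particles 2 and 3 swap velocities; positions: p0=-17/3 p1=10 p2=58/3 p3=58/3; velocities now: v0=-2 v1=3 v2=1 v3=4
Collision at t=8: particles 1 and 2 swap velocities; positions: p0=-15 p1=24 p2=24 p3=38; velocities now: v0=-2 v1=1 v2=3 v3=4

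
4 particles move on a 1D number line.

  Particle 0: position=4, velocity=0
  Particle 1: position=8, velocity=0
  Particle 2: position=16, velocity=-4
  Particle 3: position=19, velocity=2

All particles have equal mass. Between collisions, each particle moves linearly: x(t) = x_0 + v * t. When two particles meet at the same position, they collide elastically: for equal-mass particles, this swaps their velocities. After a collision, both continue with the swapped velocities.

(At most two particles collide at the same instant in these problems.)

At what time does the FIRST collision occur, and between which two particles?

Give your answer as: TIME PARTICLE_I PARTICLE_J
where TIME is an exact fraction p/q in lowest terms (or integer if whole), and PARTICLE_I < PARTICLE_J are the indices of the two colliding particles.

Answer: 2 1 2

Derivation:
Pair (0,1): pos 4,8 vel 0,0 -> not approaching (rel speed 0 <= 0)
Pair (1,2): pos 8,16 vel 0,-4 -> gap=8, closing at 4/unit, collide at t=2
Pair (2,3): pos 16,19 vel -4,2 -> not approaching (rel speed -6 <= 0)
Earliest collision: t=2 between 1 and 2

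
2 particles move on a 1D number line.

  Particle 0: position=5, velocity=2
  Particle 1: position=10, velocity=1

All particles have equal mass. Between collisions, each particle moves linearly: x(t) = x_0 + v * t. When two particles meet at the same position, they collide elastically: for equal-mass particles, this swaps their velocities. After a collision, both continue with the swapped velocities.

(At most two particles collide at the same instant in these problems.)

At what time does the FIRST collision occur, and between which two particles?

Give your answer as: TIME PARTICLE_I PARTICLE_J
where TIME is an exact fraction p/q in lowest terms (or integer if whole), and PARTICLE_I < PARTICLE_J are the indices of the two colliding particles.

Answer: 5 0 1

Derivation:
Pair (0,1): pos 5,10 vel 2,1 -> gap=5, closing at 1/unit, collide at t=5
Earliest collision: t=5 between 0 and 1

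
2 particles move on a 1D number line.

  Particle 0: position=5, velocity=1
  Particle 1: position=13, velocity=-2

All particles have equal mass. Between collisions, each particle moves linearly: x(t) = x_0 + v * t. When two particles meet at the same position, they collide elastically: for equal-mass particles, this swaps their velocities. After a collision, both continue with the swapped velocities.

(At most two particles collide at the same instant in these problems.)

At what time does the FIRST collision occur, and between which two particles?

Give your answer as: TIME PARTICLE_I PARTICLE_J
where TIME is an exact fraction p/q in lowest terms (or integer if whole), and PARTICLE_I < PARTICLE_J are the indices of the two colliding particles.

Answer: 8/3 0 1

Derivation:
Pair (0,1): pos 5,13 vel 1,-2 -> gap=8, closing at 3/unit, collide at t=8/3
Earliest collision: t=8/3 between 0 and 1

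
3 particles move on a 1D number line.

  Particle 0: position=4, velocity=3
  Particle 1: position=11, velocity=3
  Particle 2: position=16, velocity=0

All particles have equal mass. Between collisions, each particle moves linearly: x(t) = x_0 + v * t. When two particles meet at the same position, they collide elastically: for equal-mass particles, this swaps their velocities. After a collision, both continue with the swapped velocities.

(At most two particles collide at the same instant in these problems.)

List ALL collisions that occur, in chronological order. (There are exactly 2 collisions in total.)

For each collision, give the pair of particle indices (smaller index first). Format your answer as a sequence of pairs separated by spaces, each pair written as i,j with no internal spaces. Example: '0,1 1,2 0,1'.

Answer: 1,2 0,1

Derivation:
Collision at t=5/3: particles 1 and 2 swap velocities; positions: p0=9 p1=16 p2=16; velocities now: v0=3 v1=0 v2=3
Collision at t=4: particles 0 and 1 swap velocities; positions: p0=16 p1=16 p2=23; velocities now: v0=0 v1=3 v2=3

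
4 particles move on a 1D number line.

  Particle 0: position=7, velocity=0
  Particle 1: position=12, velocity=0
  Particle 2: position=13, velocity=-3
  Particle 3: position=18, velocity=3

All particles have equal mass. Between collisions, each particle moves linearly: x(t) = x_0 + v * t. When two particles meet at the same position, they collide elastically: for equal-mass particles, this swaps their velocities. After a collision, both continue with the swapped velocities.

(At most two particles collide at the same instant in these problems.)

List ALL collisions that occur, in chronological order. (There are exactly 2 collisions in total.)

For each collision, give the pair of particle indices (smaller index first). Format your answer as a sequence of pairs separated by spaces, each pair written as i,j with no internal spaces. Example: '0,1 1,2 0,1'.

Answer: 1,2 0,1

Derivation:
Collision at t=1/3: particles 1 and 2 swap velocities; positions: p0=7 p1=12 p2=12 p3=19; velocities now: v0=0 v1=-3 v2=0 v3=3
Collision at t=2: particles 0 and 1 swap velocities; positions: p0=7 p1=7 p2=12 p3=24; velocities now: v0=-3 v1=0 v2=0 v3=3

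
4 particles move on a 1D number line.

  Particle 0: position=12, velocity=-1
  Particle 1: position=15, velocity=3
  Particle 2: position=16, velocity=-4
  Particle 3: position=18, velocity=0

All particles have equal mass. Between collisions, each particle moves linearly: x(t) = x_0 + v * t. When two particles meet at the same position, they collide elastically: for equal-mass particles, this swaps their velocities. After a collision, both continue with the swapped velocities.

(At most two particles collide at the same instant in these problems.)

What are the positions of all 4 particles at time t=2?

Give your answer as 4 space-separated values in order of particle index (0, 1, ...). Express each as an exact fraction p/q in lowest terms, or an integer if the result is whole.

Collision at t=1/7: particles 1 and 2 swap velocities; positions: p0=83/7 p1=108/7 p2=108/7 p3=18; velocities now: v0=-1 v1=-4 v2=3 v3=0
Collision at t=1: particles 2 and 3 swap velocities; positions: p0=11 p1=12 p2=18 p3=18; velocities now: v0=-1 v1=-4 v2=0 v3=3
Collision at t=4/3: particles 0 and 1 swap velocities; positions: p0=32/3 p1=32/3 p2=18 p3=19; velocities now: v0=-4 v1=-1 v2=0 v3=3
Advance to t=2 (no further collisions before then); velocities: v0=-4 v1=-1 v2=0 v3=3; positions = 8 10 18 21

Answer: 8 10 18 21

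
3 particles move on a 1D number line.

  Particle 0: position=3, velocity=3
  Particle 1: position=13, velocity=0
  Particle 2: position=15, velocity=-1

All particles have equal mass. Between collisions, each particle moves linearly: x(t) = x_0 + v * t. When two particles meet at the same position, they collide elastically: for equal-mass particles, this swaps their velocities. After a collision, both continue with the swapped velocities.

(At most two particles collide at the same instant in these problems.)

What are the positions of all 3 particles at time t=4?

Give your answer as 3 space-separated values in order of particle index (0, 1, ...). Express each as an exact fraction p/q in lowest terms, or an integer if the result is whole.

Collision at t=2: particles 1 and 2 swap velocities; positions: p0=9 p1=13 p2=13; velocities now: v0=3 v1=-1 v2=0
Collision at t=3: particles 0 and 1 swap velocities; positions: p0=12 p1=12 p2=13; velocities now: v0=-1 v1=3 v2=0
Collision at t=10/3: particles 1 and 2 swap velocities; positions: p0=35/3 p1=13 p2=13; velocities now: v0=-1 v1=0 v2=3
Advance to t=4 (no further collisions before then); velocities: v0=-1 v1=0 v2=3; positions = 11 13 15

Answer: 11 13 15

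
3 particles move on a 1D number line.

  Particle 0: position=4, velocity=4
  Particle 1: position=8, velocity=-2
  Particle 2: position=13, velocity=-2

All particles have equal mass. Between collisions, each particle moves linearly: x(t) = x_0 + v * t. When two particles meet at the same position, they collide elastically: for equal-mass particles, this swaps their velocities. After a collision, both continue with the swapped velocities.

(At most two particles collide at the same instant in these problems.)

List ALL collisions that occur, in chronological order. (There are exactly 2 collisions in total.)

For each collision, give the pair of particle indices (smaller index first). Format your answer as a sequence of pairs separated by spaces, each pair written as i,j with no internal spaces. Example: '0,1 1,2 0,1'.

Answer: 0,1 1,2

Derivation:
Collision at t=2/3: particles 0 and 1 swap velocities; positions: p0=20/3 p1=20/3 p2=35/3; velocities now: v0=-2 v1=4 v2=-2
Collision at t=3/2: particles 1 and 2 swap velocities; positions: p0=5 p1=10 p2=10; velocities now: v0=-2 v1=-2 v2=4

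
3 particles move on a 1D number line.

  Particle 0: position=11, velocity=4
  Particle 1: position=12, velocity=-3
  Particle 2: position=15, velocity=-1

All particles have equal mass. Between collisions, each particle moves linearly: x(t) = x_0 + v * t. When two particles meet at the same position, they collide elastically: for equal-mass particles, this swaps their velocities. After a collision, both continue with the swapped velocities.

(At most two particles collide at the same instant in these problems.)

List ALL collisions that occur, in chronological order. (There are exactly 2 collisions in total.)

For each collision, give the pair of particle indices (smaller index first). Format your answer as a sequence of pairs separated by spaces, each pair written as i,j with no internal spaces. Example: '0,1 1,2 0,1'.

Answer: 0,1 1,2

Derivation:
Collision at t=1/7: particles 0 and 1 swap velocities; positions: p0=81/7 p1=81/7 p2=104/7; velocities now: v0=-3 v1=4 v2=-1
Collision at t=4/5: particles 1 and 2 swap velocities; positions: p0=48/5 p1=71/5 p2=71/5; velocities now: v0=-3 v1=-1 v2=4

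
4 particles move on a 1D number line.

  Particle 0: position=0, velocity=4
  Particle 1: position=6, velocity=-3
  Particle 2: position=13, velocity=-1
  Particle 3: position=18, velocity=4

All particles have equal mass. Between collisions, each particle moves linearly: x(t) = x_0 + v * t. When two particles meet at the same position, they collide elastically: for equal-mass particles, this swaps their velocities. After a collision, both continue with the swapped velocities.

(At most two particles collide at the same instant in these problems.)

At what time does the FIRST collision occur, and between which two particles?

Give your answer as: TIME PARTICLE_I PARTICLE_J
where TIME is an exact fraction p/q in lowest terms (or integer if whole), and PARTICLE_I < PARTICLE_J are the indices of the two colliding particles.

Pair (0,1): pos 0,6 vel 4,-3 -> gap=6, closing at 7/unit, collide at t=6/7
Pair (1,2): pos 6,13 vel -3,-1 -> not approaching (rel speed -2 <= 0)
Pair (2,3): pos 13,18 vel -1,4 -> not approaching (rel speed -5 <= 0)
Earliest collision: t=6/7 between 0 and 1

Answer: 6/7 0 1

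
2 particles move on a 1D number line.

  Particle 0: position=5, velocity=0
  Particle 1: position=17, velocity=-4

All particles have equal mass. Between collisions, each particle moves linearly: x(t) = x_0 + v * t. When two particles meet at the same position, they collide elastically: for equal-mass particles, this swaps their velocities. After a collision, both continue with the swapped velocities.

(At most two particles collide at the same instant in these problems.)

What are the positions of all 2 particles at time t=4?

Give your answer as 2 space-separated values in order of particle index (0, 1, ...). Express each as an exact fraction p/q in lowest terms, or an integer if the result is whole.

Answer: 1 5

Derivation:
Collision at t=3: particles 0 and 1 swap velocities; positions: p0=5 p1=5; velocities now: v0=-4 v1=0
Advance to t=4 (no further collisions before then); velocities: v0=-4 v1=0; positions = 1 5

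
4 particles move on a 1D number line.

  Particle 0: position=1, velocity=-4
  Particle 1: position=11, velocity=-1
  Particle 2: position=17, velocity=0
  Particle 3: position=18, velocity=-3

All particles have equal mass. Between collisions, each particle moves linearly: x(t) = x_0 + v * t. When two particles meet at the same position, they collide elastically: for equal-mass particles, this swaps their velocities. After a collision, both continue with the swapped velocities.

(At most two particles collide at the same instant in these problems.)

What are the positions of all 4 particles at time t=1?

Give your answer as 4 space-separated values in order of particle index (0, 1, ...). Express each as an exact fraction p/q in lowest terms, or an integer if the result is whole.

Collision at t=1/3: particles 2 and 3 swap velocities; positions: p0=-1/3 p1=32/3 p2=17 p3=17; velocities now: v0=-4 v1=-1 v2=-3 v3=0
Advance to t=1 (no further collisions before then); velocities: v0=-4 v1=-1 v2=-3 v3=0; positions = -3 10 15 17

Answer: -3 10 15 17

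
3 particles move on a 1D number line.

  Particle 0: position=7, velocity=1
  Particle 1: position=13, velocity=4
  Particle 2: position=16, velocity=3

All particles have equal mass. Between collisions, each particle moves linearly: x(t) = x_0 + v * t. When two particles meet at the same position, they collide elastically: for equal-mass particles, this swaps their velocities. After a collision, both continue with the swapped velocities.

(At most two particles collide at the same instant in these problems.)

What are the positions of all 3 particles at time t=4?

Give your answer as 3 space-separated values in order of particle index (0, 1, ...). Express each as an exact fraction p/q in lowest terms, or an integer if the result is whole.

Collision at t=3: particles 1 and 2 swap velocities; positions: p0=10 p1=25 p2=25; velocities now: v0=1 v1=3 v2=4
Advance to t=4 (no further collisions before then); velocities: v0=1 v1=3 v2=4; positions = 11 28 29

Answer: 11 28 29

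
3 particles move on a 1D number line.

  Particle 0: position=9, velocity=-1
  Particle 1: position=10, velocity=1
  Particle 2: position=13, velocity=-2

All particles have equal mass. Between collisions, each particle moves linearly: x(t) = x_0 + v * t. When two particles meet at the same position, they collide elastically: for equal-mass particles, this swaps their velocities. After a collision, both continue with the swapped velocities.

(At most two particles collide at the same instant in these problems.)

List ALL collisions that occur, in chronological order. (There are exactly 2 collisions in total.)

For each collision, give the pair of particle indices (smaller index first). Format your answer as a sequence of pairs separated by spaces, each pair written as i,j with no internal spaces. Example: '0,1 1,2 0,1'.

Answer: 1,2 0,1

Derivation:
Collision at t=1: particles 1 and 2 swap velocities; positions: p0=8 p1=11 p2=11; velocities now: v0=-1 v1=-2 v2=1
Collision at t=4: particles 0 and 1 swap velocities; positions: p0=5 p1=5 p2=14; velocities now: v0=-2 v1=-1 v2=1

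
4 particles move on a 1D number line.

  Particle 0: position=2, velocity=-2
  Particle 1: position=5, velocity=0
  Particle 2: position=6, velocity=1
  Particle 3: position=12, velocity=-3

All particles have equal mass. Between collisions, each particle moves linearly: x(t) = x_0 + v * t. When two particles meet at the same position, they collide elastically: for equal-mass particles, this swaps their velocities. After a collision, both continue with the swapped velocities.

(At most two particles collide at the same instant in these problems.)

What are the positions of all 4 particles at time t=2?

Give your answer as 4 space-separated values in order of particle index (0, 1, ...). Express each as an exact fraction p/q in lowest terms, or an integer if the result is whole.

Collision at t=3/2: particles 2 and 3 swap velocities; positions: p0=-1 p1=5 p2=15/2 p3=15/2; velocities now: v0=-2 v1=0 v2=-3 v3=1
Advance to t=2 (no further collisions before then); velocities: v0=-2 v1=0 v2=-3 v3=1; positions = -2 5 6 8

Answer: -2 5 6 8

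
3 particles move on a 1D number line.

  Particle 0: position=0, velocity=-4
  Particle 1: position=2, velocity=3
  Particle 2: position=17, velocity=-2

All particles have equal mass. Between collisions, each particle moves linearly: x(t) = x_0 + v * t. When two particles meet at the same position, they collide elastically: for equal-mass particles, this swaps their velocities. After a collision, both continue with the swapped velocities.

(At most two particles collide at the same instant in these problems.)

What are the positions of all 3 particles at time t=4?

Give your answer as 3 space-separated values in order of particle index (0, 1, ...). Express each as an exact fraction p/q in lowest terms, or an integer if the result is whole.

Collision at t=3: particles 1 and 2 swap velocities; positions: p0=-12 p1=11 p2=11; velocities now: v0=-4 v1=-2 v2=3
Advance to t=4 (no further collisions before then); velocities: v0=-4 v1=-2 v2=3; positions = -16 9 14

Answer: -16 9 14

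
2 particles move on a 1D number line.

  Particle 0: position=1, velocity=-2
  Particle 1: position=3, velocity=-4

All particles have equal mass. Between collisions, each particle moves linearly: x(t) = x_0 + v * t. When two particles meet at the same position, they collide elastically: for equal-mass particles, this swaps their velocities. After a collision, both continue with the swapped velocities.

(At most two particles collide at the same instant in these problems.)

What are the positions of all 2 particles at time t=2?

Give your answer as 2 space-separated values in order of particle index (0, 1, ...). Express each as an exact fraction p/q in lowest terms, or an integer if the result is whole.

Collision at t=1: particles 0 and 1 swap velocities; positions: p0=-1 p1=-1; velocities now: v0=-4 v1=-2
Advance to t=2 (no further collisions before then); velocities: v0=-4 v1=-2; positions = -5 -3

Answer: -5 -3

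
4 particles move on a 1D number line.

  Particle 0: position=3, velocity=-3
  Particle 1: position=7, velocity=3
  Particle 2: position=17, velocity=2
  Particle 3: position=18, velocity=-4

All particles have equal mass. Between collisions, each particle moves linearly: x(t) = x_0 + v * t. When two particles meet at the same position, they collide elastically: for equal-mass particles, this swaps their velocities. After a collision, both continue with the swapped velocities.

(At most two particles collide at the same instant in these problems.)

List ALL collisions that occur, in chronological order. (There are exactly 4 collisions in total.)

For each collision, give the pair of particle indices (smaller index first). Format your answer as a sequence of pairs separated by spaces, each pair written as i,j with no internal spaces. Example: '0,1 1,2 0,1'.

Answer: 2,3 1,2 2,3 0,1

Derivation:
Collision at t=1/6: particles 2 and 3 swap velocities; positions: p0=5/2 p1=15/2 p2=52/3 p3=52/3; velocities now: v0=-3 v1=3 v2=-4 v3=2
Collision at t=11/7: particles 1 and 2 swap velocities; positions: p0=-12/7 p1=82/7 p2=82/7 p3=141/7; velocities now: v0=-3 v1=-4 v2=3 v3=2
Collision at t=10: particles 2 and 3 swap velocities; positions: p0=-27 p1=-22 p2=37 p3=37; velocities now: v0=-3 v1=-4 v2=2 v3=3
Collision at t=15: particles 0 and 1 swap velocities; positions: p0=-42 p1=-42 p2=47 p3=52; velocities now: v0=-4 v1=-3 v2=2 v3=3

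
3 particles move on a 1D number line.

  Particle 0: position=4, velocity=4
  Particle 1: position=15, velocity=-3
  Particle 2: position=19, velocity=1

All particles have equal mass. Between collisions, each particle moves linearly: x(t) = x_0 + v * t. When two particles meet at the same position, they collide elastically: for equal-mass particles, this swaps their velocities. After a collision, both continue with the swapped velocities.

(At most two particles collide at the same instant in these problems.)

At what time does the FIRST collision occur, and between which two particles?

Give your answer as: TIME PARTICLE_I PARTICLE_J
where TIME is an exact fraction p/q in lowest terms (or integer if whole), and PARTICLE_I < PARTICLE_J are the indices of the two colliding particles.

Pair (0,1): pos 4,15 vel 4,-3 -> gap=11, closing at 7/unit, collide at t=11/7
Pair (1,2): pos 15,19 vel -3,1 -> not approaching (rel speed -4 <= 0)
Earliest collision: t=11/7 between 0 and 1

Answer: 11/7 0 1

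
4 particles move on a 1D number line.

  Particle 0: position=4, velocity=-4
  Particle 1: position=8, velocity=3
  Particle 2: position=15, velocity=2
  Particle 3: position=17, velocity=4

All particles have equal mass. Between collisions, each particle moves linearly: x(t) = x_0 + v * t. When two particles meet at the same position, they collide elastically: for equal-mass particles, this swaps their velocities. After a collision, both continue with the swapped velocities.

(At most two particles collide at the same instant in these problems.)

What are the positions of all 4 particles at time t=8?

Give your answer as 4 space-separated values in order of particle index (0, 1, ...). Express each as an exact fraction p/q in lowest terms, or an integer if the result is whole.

Answer: -28 31 32 49

Derivation:
Collision at t=7: particles 1 and 2 swap velocities; positions: p0=-24 p1=29 p2=29 p3=45; velocities now: v0=-4 v1=2 v2=3 v3=4
Advance to t=8 (no further collisions before then); velocities: v0=-4 v1=2 v2=3 v3=4; positions = -28 31 32 49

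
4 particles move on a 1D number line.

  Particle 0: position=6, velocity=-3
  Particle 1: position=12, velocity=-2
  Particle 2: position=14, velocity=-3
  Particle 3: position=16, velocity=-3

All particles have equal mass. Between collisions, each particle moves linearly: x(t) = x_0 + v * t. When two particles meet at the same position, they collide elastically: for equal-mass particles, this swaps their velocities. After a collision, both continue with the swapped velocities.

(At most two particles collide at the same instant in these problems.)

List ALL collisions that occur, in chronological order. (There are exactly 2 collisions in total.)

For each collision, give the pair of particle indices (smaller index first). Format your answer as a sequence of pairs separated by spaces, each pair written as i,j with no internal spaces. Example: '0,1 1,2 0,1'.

Answer: 1,2 2,3

Derivation:
Collision at t=2: particles 1 and 2 swap velocities; positions: p0=0 p1=8 p2=8 p3=10; velocities now: v0=-3 v1=-3 v2=-2 v3=-3
Collision at t=4: particles 2 and 3 swap velocities; positions: p0=-6 p1=2 p2=4 p3=4; velocities now: v0=-3 v1=-3 v2=-3 v3=-2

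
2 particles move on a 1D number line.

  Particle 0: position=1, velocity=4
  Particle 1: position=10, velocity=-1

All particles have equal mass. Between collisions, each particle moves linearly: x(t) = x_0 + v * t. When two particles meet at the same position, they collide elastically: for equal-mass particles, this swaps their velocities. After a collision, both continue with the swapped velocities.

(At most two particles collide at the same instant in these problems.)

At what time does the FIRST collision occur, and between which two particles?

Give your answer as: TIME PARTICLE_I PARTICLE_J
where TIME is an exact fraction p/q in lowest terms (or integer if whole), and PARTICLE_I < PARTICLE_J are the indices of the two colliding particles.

Pair (0,1): pos 1,10 vel 4,-1 -> gap=9, closing at 5/unit, collide at t=9/5
Earliest collision: t=9/5 between 0 and 1

Answer: 9/5 0 1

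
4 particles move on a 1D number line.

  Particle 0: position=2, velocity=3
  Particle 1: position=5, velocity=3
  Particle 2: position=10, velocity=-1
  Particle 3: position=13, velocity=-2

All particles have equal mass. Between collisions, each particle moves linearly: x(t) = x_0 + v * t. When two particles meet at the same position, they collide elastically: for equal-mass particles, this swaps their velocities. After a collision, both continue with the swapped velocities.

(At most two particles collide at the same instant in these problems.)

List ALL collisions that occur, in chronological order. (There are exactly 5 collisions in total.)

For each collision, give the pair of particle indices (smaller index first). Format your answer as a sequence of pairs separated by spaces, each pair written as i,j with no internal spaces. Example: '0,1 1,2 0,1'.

Collision at t=5/4: particles 1 and 2 swap velocities; positions: p0=23/4 p1=35/4 p2=35/4 p3=21/2; velocities now: v0=3 v1=-1 v2=3 v3=-2
Collision at t=8/5: particles 2 and 3 swap velocities; positions: p0=34/5 p1=42/5 p2=49/5 p3=49/5; velocities now: v0=3 v1=-1 v2=-2 v3=3
Collision at t=2: particles 0 and 1 swap velocities; positions: p0=8 p1=8 p2=9 p3=11; velocities now: v0=-1 v1=3 v2=-2 v3=3
Collision at t=11/5: particles 1 and 2 swap velocities; positions: p0=39/5 p1=43/5 p2=43/5 p3=58/5; velocities now: v0=-1 v1=-2 v2=3 v3=3
Collision at t=3: particles 0 and 1 swap velocities; positions: p0=7 p1=7 p2=11 p3=14; velocities now: v0=-2 v1=-1 v2=3 v3=3

Answer: 1,2 2,3 0,1 1,2 0,1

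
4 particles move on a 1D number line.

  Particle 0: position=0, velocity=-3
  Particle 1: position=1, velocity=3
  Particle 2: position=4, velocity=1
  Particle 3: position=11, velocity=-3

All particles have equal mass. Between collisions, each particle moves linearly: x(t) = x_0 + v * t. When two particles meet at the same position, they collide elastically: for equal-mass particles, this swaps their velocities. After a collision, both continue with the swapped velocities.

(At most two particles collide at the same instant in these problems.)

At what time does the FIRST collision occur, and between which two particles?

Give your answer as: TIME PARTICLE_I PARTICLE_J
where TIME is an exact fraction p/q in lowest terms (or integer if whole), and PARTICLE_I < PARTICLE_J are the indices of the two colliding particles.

Pair (0,1): pos 0,1 vel -3,3 -> not approaching (rel speed -6 <= 0)
Pair (1,2): pos 1,4 vel 3,1 -> gap=3, closing at 2/unit, collide at t=3/2
Pair (2,3): pos 4,11 vel 1,-3 -> gap=7, closing at 4/unit, collide at t=7/4
Earliest collision: t=3/2 between 1 and 2

Answer: 3/2 1 2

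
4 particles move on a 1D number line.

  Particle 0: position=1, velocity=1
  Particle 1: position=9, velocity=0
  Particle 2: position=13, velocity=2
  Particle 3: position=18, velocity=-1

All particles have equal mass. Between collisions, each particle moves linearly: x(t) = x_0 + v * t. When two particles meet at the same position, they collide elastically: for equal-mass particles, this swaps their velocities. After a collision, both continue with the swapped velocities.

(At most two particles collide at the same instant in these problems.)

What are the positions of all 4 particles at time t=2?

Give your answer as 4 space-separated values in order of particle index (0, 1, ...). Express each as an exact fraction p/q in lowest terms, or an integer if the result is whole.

Collision at t=5/3: particles 2 and 3 swap velocities; positions: p0=8/3 p1=9 p2=49/3 p3=49/3; velocities now: v0=1 v1=0 v2=-1 v3=2
Advance to t=2 (no further collisions before then); velocities: v0=1 v1=0 v2=-1 v3=2; positions = 3 9 16 17

Answer: 3 9 16 17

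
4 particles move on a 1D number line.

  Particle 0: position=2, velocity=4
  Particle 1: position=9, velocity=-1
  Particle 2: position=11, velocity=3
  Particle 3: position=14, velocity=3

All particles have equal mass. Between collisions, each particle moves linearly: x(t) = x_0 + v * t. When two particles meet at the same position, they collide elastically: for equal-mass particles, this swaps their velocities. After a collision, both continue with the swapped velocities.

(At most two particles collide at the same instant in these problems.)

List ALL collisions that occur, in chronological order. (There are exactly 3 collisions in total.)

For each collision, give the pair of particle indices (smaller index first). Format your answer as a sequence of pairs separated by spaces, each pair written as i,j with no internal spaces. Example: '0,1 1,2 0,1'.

Collision at t=7/5: particles 0 and 1 swap velocities; positions: p0=38/5 p1=38/5 p2=76/5 p3=91/5; velocities now: v0=-1 v1=4 v2=3 v3=3
Collision at t=9: particles 1 and 2 swap velocities; positions: p0=0 p1=38 p2=38 p3=41; velocities now: v0=-1 v1=3 v2=4 v3=3
Collision at t=12: particles 2 and 3 swap velocities; positions: p0=-3 p1=47 p2=50 p3=50; velocities now: v0=-1 v1=3 v2=3 v3=4

Answer: 0,1 1,2 2,3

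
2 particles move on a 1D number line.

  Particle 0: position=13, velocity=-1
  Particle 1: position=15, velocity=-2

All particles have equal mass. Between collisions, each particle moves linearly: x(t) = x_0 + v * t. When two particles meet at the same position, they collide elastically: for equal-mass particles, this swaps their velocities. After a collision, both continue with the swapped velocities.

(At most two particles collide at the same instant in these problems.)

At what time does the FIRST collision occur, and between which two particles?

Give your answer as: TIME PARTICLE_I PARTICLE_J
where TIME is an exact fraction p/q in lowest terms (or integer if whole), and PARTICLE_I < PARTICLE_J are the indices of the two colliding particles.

Answer: 2 0 1

Derivation:
Pair (0,1): pos 13,15 vel -1,-2 -> gap=2, closing at 1/unit, collide at t=2
Earliest collision: t=2 between 0 and 1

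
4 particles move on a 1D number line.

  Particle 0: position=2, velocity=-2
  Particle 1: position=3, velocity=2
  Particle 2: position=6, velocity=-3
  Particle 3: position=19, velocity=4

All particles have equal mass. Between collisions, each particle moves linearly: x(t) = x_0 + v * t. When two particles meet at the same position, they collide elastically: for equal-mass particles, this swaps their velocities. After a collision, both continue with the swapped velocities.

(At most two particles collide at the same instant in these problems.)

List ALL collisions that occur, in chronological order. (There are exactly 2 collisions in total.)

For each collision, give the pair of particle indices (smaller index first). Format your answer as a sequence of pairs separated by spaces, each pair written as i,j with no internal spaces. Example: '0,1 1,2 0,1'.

Answer: 1,2 0,1

Derivation:
Collision at t=3/5: particles 1 and 2 swap velocities; positions: p0=4/5 p1=21/5 p2=21/5 p3=107/5; velocities now: v0=-2 v1=-3 v2=2 v3=4
Collision at t=4: particles 0 and 1 swap velocities; positions: p0=-6 p1=-6 p2=11 p3=35; velocities now: v0=-3 v1=-2 v2=2 v3=4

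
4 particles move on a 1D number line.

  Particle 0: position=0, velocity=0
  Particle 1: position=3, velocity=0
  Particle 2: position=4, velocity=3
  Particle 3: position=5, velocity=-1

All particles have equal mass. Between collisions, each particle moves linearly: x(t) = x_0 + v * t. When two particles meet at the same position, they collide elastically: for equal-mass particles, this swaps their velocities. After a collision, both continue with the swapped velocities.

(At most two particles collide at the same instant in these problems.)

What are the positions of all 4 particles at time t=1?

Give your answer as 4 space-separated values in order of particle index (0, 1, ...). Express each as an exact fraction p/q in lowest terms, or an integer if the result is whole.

Collision at t=1/4: particles 2 and 3 swap velocities; positions: p0=0 p1=3 p2=19/4 p3=19/4; velocities now: v0=0 v1=0 v2=-1 v3=3
Advance to t=1 (no further collisions before then); velocities: v0=0 v1=0 v2=-1 v3=3; positions = 0 3 4 7

Answer: 0 3 4 7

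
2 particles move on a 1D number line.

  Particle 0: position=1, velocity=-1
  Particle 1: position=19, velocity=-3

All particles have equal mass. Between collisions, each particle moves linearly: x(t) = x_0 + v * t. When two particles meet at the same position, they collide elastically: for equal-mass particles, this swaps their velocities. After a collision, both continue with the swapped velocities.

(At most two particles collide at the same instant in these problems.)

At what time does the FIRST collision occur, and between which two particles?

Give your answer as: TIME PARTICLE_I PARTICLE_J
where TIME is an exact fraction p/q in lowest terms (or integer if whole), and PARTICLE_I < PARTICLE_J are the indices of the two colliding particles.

Pair (0,1): pos 1,19 vel -1,-3 -> gap=18, closing at 2/unit, collide at t=9
Earliest collision: t=9 between 0 and 1

Answer: 9 0 1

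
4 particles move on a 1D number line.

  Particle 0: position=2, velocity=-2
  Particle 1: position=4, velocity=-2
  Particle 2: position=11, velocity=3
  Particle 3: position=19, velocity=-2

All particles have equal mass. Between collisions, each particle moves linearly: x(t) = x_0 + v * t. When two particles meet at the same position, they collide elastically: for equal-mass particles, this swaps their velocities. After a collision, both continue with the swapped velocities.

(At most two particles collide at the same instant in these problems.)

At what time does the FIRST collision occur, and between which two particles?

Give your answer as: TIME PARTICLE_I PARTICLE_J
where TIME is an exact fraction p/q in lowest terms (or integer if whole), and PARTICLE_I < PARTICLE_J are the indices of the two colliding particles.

Answer: 8/5 2 3

Derivation:
Pair (0,1): pos 2,4 vel -2,-2 -> not approaching (rel speed 0 <= 0)
Pair (1,2): pos 4,11 vel -2,3 -> not approaching (rel speed -5 <= 0)
Pair (2,3): pos 11,19 vel 3,-2 -> gap=8, closing at 5/unit, collide at t=8/5
Earliest collision: t=8/5 between 2 and 3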